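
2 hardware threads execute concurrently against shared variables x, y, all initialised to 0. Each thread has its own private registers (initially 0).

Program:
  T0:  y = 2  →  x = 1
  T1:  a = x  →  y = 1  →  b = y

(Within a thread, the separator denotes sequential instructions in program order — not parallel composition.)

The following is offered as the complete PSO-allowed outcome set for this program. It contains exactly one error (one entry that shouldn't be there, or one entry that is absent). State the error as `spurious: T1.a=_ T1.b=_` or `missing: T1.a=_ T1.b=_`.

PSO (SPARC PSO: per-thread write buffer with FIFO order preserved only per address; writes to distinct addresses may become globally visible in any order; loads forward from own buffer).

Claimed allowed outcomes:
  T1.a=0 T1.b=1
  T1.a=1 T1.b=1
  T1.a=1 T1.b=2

missing: T1.a=0 T1.b=2

outcome vector order: (T1.a,T1.b)
[PSO] allowed = {(0,1), (0,2), (1,1), (1,2)}
PSO∖claimed = {(0,2)}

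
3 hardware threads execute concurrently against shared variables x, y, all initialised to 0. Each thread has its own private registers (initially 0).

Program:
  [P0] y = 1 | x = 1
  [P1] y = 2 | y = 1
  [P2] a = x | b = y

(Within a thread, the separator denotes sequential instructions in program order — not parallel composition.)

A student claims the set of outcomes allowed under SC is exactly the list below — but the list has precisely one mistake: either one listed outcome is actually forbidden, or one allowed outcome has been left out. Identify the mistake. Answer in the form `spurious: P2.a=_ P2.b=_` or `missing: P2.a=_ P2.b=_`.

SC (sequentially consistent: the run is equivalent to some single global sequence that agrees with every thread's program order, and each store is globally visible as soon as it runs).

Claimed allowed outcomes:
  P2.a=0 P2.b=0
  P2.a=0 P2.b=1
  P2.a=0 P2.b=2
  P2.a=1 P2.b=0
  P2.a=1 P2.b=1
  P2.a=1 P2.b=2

outcome vector order: (P2.a,P2.b)
SC (5): 0/0 0/1 0/2 1/1 1/2
claimed∖SC = {1/0}

spurious: P2.a=1 P2.b=0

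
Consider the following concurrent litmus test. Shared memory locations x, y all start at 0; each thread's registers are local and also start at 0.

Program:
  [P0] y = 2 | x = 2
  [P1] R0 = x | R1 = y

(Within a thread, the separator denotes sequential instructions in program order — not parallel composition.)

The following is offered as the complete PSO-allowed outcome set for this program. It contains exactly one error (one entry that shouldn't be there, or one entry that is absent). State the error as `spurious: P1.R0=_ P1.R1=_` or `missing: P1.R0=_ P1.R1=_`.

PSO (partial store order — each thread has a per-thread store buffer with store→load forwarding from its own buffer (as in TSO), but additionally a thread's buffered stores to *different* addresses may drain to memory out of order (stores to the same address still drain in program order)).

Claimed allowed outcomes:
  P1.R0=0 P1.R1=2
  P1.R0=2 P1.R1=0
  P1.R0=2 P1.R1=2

outcome vector order: (P1.R0,P1.R1)
[PSO] allowed = {00 02 20 22}
PSO∖claimed = {00}

missing: P1.R0=0 P1.R1=0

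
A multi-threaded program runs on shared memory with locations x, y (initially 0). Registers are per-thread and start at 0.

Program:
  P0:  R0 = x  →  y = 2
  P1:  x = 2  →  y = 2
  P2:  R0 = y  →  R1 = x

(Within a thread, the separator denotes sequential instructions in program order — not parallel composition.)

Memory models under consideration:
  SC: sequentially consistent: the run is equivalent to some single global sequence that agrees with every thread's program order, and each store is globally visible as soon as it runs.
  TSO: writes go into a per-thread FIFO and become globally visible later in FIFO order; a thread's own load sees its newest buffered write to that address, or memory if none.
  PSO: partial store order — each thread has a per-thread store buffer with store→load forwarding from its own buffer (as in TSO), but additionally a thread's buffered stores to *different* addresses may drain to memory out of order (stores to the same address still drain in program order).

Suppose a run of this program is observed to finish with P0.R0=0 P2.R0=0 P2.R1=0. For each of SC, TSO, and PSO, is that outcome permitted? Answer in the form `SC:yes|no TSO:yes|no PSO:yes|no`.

SC:yes TSO:yes PSO:yes

outcome vector order: (P0.R0,P2.R0,P2.R1)
under SC → <0 0 0> <0 0 2> <0 2 0> <0 2 2> <2 0 0> <2 0 2> <2 2 2>
under TSO → <0 0 0> <0 0 2> <0 2 0> <0 2 2> <2 0 0> <2 0 2> <2 2 2>
under PSO → <0 0 0> <0 0 2> <0 2 0> <0 2 2> <2 0 0> <2 0 2> <2 2 0> <2 2 2>
target <0 0 0> ∈ {SC,TSO,PSO}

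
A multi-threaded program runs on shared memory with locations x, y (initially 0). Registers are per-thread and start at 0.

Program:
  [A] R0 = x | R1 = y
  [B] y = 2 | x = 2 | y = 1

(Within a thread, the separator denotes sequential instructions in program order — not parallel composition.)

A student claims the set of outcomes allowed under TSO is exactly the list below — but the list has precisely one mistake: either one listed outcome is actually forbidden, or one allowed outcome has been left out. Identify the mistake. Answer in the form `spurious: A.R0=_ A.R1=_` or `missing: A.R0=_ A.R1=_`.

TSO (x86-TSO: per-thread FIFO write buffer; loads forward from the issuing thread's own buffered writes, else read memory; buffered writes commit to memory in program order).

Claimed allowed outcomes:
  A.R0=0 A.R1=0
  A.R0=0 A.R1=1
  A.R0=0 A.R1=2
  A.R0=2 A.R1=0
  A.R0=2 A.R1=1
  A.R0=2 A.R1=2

spurious: A.R0=2 A.R1=0

outcome vector order: (A.R0,A.R1)
under TSO → 0/0; 0/1; 0/2; 2/1; 2/2
claimed∖TSO = {2/0}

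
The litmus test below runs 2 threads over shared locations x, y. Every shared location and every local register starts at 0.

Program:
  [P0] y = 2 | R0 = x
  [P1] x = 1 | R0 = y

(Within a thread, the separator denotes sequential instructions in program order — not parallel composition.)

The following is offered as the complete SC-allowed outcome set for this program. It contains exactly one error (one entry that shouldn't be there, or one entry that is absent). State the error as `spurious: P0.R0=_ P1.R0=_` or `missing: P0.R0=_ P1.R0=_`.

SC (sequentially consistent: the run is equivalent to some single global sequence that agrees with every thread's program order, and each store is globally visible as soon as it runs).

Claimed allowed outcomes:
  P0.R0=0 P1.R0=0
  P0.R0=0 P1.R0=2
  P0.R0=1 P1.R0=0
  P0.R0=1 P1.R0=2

spurious: P0.R0=0 P1.R0=0

outcome vector order: (P0.R0,P1.R0)
under SC → 02; 10; 12
claimed∖SC = {00}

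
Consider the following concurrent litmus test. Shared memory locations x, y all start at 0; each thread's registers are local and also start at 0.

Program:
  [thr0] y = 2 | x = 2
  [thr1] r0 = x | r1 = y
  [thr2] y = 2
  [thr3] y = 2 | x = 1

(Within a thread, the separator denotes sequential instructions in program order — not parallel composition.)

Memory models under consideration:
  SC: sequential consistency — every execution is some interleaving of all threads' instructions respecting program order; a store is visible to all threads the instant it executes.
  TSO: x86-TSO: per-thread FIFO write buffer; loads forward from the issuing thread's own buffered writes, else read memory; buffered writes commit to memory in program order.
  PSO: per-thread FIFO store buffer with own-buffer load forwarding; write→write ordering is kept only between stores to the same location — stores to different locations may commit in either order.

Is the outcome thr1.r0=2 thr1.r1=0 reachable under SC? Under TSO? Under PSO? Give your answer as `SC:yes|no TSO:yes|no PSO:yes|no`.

outcome vector order: (thr1.r0,thr1.r1)
SC (4): (0,0); (0,2); (1,2); (2,2)
TSO (4): (0,0); (0,2); (1,2); (2,2)
PSO (6): (0,0); (0,2); (1,0); (1,2); (2,0); (2,2)
target (2,0) ∈ {PSO}

SC:no TSO:no PSO:yes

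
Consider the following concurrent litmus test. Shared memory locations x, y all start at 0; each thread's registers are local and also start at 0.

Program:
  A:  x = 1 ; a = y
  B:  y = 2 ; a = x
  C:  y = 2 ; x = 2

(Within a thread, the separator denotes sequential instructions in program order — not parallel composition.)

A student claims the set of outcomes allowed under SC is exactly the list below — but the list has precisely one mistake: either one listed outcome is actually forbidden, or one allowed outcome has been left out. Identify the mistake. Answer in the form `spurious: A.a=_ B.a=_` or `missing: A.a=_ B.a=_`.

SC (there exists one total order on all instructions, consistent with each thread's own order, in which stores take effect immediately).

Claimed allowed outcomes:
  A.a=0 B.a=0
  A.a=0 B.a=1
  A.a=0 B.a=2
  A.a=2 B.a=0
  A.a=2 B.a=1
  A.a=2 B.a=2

outcome vector order: (A.a,B.a)
SC: 5 outcomes — {(0,1) (0,2) (2,0) (2,1) (2,2)}
claimed∖SC = {(0,0)}

spurious: A.a=0 B.a=0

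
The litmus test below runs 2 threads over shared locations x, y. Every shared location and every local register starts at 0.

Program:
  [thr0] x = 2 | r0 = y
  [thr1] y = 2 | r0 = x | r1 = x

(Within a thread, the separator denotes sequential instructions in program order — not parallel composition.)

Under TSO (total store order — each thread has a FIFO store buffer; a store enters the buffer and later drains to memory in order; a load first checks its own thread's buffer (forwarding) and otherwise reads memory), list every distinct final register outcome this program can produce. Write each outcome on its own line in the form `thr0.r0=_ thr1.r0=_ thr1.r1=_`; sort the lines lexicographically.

thr0.r0=0 thr1.r0=0 thr1.r1=0
thr0.r0=0 thr1.r0=0 thr1.r1=2
thr0.r0=0 thr1.r0=2 thr1.r1=2
thr0.r0=2 thr1.r0=0 thr1.r1=0
thr0.r0=2 thr1.r0=0 thr1.r1=2
thr0.r0=2 thr1.r0=2 thr1.r1=2

outcome vector order: (thr0.r0,thr1.r0,thr1.r1)
|TSO outcomes| = 6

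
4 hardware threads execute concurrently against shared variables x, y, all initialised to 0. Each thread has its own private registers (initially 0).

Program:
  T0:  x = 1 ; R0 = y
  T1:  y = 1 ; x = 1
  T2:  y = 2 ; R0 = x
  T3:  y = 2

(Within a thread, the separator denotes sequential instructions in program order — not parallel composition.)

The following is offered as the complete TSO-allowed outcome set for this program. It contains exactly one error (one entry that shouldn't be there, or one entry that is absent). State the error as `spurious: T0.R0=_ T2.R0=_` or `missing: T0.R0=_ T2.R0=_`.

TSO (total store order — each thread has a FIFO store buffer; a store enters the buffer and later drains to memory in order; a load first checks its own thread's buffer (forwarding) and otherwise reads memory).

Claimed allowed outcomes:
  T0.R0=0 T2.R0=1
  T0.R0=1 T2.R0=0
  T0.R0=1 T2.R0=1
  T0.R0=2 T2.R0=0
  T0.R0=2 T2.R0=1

missing: T0.R0=0 T2.R0=0

outcome vector order: (T0.R0,T2.R0)
TSO: 6 outcomes — {0/0, 0/1, 1/0, 1/1, 2/0, 2/1}
TSO∖claimed = {0/0}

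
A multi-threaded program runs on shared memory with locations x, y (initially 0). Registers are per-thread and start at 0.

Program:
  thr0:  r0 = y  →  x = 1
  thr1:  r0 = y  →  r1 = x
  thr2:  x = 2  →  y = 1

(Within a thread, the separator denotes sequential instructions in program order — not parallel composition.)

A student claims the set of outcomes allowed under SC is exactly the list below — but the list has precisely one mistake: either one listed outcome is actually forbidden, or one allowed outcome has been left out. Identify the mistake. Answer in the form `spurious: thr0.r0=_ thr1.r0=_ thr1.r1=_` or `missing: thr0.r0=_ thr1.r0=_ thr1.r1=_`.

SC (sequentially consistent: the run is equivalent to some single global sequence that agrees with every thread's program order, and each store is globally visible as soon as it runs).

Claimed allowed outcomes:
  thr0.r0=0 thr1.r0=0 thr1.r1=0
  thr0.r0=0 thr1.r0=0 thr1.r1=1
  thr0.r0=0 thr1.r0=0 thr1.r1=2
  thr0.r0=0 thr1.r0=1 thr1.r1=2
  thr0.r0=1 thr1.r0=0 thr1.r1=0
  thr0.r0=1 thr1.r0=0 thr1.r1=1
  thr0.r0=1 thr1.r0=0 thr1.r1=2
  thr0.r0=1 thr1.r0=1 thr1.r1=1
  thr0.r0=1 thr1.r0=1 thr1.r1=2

missing: thr0.r0=0 thr1.r0=1 thr1.r1=1

outcome vector order: (thr0.r0,thr1.r0,thr1.r1)
under SC → (0,0,0); (0,0,1); (0,0,2); (0,1,1); (0,1,2); (1,0,0); (1,0,1); (1,0,2); (1,1,1); (1,1,2)
SC∖claimed = {(0,1,1)}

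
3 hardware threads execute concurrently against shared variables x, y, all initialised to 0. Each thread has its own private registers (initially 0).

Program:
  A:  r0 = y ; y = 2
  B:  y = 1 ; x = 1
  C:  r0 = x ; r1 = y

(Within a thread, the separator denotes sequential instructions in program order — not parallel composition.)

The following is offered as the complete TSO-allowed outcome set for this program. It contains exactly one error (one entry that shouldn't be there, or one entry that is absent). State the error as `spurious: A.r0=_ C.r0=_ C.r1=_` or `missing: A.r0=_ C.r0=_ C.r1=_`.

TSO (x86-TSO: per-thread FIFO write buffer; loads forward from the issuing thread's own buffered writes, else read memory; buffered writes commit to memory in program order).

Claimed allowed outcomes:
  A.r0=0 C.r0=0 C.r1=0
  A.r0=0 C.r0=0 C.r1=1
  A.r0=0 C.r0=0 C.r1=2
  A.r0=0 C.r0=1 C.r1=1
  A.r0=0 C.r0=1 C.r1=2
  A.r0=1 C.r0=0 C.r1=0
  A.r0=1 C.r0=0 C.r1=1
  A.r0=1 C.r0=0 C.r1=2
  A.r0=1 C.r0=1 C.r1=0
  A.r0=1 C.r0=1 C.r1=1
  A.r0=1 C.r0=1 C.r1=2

spurious: A.r0=1 C.r0=1 C.r1=0

outcome vector order: (A.r0,C.r0,C.r1)
under TSO → 0/0/0, 0/0/1, 0/0/2, 0/1/1, 0/1/2, 1/0/0, 1/0/1, 1/0/2, 1/1/1, 1/1/2
claimed∖TSO = {1/1/0}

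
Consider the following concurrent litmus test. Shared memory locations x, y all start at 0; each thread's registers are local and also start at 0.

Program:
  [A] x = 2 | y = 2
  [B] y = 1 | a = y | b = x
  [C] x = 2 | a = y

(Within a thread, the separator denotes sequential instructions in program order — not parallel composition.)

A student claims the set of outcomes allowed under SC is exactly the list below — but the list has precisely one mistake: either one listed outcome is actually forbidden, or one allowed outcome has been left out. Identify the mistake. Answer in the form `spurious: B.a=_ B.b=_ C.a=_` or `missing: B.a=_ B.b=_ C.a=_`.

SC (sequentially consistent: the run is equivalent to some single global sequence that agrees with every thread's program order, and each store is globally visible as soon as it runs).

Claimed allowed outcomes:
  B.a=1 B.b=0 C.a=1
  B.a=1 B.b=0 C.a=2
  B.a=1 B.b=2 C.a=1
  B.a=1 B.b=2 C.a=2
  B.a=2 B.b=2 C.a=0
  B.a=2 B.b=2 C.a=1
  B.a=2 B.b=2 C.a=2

outcome vector order: (B.a,B.b,C.a)
[SC] allowed = {<1 0 1>, <1 0 2>, <1 2 0>, <1 2 1>, <1 2 2>, <2 2 0>, <2 2 1>, <2 2 2>}
SC∖claimed = {<1 2 0>}

missing: B.a=1 B.b=2 C.a=0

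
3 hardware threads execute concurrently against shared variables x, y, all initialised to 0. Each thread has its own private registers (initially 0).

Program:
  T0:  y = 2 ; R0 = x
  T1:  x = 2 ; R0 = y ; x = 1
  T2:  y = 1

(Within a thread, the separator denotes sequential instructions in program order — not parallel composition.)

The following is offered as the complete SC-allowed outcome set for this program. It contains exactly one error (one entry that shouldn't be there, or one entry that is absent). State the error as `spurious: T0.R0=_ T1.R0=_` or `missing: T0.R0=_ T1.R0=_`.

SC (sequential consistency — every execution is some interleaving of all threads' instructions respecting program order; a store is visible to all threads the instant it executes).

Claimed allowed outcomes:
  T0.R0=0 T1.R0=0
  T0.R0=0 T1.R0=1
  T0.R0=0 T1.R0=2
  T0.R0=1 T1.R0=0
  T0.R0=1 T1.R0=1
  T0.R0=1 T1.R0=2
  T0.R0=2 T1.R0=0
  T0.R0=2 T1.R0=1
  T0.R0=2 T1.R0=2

outcome vector order: (T0.R0,T1.R0)
SC (8): 0/1; 0/2; 1/0; 1/1; 1/2; 2/0; 2/1; 2/2
claimed∖SC = {0/0}

spurious: T0.R0=0 T1.R0=0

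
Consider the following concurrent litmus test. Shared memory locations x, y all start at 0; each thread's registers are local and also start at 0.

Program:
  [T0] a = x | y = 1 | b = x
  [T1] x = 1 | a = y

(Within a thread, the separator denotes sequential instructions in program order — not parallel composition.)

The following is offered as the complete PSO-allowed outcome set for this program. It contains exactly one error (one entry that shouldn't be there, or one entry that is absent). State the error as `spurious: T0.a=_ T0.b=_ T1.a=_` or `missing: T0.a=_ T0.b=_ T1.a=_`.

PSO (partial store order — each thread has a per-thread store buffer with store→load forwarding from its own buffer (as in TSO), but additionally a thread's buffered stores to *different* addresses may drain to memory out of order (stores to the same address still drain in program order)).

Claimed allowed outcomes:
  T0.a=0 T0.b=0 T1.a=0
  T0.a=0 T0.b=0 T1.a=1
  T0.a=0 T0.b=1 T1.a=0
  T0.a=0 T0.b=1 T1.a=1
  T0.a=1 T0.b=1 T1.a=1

missing: T0.a=1 T0.b=1 T1.a=0

outcome vector order: (T0.a,T0.b,T1.a)
under PSO → 0/0/0; 0/0/1; 0/1/0; 0/1/1; 1/1/0; 1/1/1
PSO∖claimed = {1/1/0}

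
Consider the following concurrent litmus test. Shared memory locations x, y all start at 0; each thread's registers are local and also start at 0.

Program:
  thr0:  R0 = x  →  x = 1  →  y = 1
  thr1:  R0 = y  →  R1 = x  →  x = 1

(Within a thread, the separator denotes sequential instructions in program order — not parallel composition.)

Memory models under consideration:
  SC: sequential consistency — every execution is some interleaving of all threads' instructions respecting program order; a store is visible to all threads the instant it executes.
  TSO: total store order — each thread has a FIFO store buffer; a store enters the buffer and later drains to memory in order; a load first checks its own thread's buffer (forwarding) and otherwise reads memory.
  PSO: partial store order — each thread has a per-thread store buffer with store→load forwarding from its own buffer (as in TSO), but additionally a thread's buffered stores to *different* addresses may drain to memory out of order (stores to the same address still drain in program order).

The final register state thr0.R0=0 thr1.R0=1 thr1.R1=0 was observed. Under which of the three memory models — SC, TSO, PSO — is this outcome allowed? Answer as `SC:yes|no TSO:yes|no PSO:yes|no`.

SC:no TSO:no PSO:yes

outcome vector order: (thr0.R0,thr1.R0,thr1.R1)
under SC → 0/0/0, 0/0/1, 0/1/1, 1/0/0
under TSO → 0/0/0, 0/0/1, 0/1/1, 1/0/0
under PSO → 0/0/0, 0/0/1, 0/1/0, 0/1/1, 1/0/0
target 0/1/0 ∈ {PSO}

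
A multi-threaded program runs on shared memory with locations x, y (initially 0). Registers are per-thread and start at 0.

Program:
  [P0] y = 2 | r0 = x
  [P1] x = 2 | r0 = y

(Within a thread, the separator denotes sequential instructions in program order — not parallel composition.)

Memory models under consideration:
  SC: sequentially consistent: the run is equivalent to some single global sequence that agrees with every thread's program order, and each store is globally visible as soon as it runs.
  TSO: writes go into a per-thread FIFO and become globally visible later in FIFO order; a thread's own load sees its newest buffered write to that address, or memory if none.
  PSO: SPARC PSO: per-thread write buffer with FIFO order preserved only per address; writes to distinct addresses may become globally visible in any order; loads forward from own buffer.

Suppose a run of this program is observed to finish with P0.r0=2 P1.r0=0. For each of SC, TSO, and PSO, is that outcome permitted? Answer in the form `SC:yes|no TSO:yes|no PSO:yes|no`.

SC:yes TSO:yes PSO:yes

outcome vector order: (P0.r0,P1.r0)
[SC] allowed = {(0,2), (2,0), (2,2)}
[TSO] allowed = {(0,0), (0,2), (2,0), (2,2)}
[PSO] allowed = {(0,0), (0,2), (2,0), (2,2)}
target (2,0) ∈ {SC,TSO,PSO}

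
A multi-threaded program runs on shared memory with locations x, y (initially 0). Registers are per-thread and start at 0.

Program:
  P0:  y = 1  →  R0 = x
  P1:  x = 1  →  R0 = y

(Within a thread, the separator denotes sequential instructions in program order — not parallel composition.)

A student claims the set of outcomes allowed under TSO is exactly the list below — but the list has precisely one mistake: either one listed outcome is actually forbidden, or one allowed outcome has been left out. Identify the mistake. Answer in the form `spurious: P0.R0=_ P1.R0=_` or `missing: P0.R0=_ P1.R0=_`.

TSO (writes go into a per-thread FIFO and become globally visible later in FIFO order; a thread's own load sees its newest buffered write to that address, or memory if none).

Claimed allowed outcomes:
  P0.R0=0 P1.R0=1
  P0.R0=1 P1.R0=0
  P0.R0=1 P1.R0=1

outcome vector order: (P0.R0,P1.R0)
TSO (4): 0/0, 0/1, 1/0, 1/1
TSO∖claimed = {0/0}

missing: P0.R0=0 P1.R0=0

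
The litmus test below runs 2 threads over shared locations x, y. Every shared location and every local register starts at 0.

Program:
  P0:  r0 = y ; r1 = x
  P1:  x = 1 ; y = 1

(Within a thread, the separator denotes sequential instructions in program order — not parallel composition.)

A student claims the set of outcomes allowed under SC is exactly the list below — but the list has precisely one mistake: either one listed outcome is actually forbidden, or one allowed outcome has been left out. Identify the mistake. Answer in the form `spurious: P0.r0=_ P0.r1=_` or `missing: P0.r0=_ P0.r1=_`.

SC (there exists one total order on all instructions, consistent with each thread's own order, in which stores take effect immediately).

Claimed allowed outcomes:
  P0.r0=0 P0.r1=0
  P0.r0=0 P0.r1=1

outcome vector order: (P0.r0,P0.r1)
[SC] allowed = {<0 0>, <0 1>, <1 1>}
SC∖claimed = {<1 1>}

missing: P0.r0=1 P0.r1=1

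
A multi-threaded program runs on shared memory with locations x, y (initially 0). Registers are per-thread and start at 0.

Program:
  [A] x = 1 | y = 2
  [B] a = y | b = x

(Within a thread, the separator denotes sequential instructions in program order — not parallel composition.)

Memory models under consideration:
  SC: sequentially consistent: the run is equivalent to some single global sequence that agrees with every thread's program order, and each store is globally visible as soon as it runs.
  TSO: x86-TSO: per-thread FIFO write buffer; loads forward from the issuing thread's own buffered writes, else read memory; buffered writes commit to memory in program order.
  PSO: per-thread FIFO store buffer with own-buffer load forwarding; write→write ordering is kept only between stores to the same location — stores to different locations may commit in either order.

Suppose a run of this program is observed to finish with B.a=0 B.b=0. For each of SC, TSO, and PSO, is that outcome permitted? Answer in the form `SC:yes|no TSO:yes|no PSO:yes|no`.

outcome vector order: (B.a,B.b)
SC (3): 00 01 21
TSO (3): 00 01 21
PSO (4): 00 01 20 21
target 00 ∈ {SC,TSO,PSO}

SC:yes TSO:yes PSO:yes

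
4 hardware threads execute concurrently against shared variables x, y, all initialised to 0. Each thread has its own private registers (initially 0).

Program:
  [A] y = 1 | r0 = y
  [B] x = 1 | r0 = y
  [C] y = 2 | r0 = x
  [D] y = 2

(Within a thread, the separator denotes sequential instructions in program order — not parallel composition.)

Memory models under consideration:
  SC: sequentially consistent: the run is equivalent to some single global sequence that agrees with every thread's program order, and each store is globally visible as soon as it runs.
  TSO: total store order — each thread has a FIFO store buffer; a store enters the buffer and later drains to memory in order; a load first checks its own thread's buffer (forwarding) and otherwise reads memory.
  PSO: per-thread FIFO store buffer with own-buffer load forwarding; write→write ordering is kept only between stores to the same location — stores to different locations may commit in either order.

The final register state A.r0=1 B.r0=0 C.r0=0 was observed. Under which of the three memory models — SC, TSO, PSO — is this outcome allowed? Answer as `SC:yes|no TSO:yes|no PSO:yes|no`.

SC:no TSO:yes PSO:yes

outcome vector order: (A.r0,B.r0,C.r0)
[SC] allowed = {1/0/1 1/1/0 1/1/1 1/2/0 1/2/1 2/0/1 2/1/0 2/1/1 2/2/0 2/2/1}
[TSO] allowed = {1/0/0 1/0/1 1/1/0 1/1/1 1/2/0 1/2/1 2/0/0 2/0/1 2/1/0 2/1/1 2/2/0 2/2/1}
[PSO] allowed = {1/0/0 1/0/1 1/1/0 1/1/1 1/2/0 1/2/1 2/0/0 2/0/1 2/1/0 2/1/1 2/2/0 2/2/1}
target 1/0/0 ∈ {TSO,PSO}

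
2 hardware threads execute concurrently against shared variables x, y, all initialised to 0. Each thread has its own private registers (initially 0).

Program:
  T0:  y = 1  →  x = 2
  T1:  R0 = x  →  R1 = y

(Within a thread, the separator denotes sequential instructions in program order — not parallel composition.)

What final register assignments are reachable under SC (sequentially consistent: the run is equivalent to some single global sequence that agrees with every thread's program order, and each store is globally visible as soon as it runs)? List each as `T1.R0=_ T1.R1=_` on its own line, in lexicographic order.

T1.R0=0 T1.R1=0
T1.R0=0 T1.R1=1
T1.R0=2 T1.R1=1

outcome vector order: (T1.R0,T1.R1)
|SC outcomes| = 3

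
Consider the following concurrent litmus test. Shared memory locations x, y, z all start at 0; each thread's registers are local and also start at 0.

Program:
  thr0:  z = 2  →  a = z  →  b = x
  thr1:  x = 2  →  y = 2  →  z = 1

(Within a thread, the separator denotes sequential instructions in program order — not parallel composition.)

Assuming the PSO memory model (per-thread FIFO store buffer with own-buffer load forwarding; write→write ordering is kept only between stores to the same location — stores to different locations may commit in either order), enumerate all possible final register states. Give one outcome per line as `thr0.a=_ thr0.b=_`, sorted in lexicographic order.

outcome vector order: (thr0.a,thr0.b)
|PSO outcomes| = 4

thr0.a=1 thr0.b=0
thr0.a=1 thr0.b=2
thr0.a=2 thr0.b=0
thr0.a=2 thr0.b=2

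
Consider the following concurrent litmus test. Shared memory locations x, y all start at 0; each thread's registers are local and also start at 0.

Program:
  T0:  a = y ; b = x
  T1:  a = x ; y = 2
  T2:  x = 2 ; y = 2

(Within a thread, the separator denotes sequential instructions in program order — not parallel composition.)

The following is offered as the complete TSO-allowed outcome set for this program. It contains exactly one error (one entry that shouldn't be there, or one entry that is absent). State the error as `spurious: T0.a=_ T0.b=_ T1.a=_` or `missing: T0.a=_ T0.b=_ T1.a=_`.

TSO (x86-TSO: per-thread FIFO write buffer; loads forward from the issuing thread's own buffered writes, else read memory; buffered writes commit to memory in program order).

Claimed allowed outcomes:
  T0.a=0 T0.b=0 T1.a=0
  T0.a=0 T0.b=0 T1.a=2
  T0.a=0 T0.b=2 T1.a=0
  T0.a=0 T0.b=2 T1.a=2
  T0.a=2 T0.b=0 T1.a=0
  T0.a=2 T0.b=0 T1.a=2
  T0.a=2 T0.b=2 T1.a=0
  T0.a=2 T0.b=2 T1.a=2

outcome vector order: (T0.a,T0.b,T1.a)
under TSO → 000 002 020 022 200 220 222
claimed∖TSO = {202}

spurious: T0.a=2 T0.b=0 T1.a=2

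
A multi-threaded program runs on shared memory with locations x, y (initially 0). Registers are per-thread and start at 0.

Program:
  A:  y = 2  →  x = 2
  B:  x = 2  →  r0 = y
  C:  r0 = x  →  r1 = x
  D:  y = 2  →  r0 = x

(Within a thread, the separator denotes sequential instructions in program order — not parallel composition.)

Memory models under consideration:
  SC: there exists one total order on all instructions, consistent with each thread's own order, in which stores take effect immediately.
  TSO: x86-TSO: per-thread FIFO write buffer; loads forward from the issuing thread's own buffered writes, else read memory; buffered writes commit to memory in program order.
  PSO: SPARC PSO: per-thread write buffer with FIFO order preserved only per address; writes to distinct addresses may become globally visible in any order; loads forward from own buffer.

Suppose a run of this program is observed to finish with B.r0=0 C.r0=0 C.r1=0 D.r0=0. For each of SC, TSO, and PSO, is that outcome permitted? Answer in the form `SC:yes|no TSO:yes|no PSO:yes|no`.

SC:no TSO:yes PSO:yes

outcome vector order: (B.r0,C.r0,C.r1,D.r0)
SC: 9 outcomes — {0/0/0/2; 0/0/2/2; 0/2/2/2; 2/0/0/0; 2/0/0/2; 2/0/2/0; 2/0/2/2; 2/2/2/0; 2/2/2/2}
TSO: 12 outcomes — {0/0/0/0; 0/0/0/2; 0/0/2/0; 0/0/2/2; 0/2/2/0; 0/2/2/2; 2/0/0/0; 2/0/0/2; 2/0/2/0; 2/0/2/2; 2/2/2/0; 2/2/2/2}
PSO: 12 outcomes — {0/0/0/0; 0/0/0/2; 0/0/2/0; 0/0/2/2; 0/2/2/0; 0/2/2/2; 2/0/0/0; 2/0/0/2; 2/0/2/0; 2/0/2/2; 2/2/2/0; 2/2/2/2}
target 0/0/0/0 ∈ {TSO,PSO}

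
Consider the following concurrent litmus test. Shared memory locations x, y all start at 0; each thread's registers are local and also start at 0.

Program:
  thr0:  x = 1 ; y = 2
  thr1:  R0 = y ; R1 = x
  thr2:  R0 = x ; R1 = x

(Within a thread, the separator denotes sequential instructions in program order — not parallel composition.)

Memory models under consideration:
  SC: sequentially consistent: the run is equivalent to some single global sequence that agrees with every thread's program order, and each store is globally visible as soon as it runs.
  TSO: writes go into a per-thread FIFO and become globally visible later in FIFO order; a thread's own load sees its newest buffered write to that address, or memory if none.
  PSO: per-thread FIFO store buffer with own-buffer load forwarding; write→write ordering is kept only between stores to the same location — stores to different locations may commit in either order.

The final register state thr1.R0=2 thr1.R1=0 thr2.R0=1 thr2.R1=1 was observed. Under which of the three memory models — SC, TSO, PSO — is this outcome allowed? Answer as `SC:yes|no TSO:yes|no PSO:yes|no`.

SC:no TSO:no PSO:yes

outcome vector order: (thr1.R0,thr1.R1,thr2.R0,thr2.R1)
SC (9): <0 0 0 0>, <0 0 0 1>, <0 0 1 1>, <0 1 0 0>, <0 1 0 1>, <0 1 1 1>, <2 1 0 0>, <2 1 0 1>, <2 1 1 1>
TSO (9): <0 0 0 0>, <0 0 0 1>, <0 0 1 1>, <0 1 0 0>, <0 1 0 1>, <0 1 1 1>, <2 1 0 0>, <2 1 0 1>, <2 1 1 1>
PSO (12): <0 0 0 0>, <0 0 0 1>, <0 0 1 1>, <0 1 0 0>, <0 1 0 1>, <0 1 1 1>, <2 0 0 0>, <2 0 0 1>, <2 0 1 1>, <2 1 0 0>, <2 1 0 1>, <2 1 1 1>
target <2 0 1 1> ∈ {PSO}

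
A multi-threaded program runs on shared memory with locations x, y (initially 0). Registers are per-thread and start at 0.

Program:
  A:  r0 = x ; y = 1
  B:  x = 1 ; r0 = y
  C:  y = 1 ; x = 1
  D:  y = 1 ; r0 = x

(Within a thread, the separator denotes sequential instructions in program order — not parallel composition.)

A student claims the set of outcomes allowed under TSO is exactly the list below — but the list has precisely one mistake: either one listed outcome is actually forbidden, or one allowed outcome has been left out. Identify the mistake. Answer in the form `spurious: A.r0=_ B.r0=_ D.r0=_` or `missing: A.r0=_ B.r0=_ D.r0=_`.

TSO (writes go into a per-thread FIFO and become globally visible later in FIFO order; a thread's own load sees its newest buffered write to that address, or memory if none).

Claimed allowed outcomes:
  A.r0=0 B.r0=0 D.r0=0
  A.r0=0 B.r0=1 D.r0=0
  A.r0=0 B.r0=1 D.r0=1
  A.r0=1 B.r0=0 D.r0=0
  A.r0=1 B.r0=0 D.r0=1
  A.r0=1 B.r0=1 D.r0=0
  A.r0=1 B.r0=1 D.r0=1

outcome vector order: (A.r0,B.r0,D.r0)
TSO: 8 outcomes — {0/0/0, 0/0/1, 0/1/0, 0/1/1, 1/0/0, 1/0/1, 1/1/0, 1/1/1}
TSO∖claimed = {0/0/1}

missing: A.r0=0 B.r0=0 D.r0=1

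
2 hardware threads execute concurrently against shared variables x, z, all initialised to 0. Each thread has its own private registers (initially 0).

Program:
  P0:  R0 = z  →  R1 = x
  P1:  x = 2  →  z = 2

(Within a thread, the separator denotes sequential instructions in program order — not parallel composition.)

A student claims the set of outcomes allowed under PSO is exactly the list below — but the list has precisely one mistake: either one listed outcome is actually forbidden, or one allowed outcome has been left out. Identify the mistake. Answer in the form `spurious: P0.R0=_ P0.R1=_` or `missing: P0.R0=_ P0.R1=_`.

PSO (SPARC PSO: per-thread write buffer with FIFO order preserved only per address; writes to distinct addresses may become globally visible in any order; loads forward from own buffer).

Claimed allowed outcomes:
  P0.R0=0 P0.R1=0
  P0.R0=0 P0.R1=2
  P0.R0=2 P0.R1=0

outcome vector order: (P0.R0,P0.R1)
PSO: 4 outcomes — {00; 02; 20; 22}
PSO∖claimed = {22}

missing: P0.R0=2 P0.R1=2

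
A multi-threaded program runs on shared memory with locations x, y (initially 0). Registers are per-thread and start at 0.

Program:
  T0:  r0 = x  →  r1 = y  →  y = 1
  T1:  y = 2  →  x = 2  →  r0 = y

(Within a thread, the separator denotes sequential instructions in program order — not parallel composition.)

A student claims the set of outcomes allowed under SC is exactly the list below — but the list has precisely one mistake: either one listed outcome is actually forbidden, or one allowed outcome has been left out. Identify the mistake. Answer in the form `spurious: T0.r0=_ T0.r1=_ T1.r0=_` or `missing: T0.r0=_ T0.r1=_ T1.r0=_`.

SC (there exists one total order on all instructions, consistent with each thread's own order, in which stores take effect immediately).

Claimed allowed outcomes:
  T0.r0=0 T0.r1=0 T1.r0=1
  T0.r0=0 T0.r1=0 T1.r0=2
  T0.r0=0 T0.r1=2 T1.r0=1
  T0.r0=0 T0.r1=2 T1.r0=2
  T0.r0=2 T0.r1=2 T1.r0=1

outcome vector order: (T0.r0,T0.r1,T1.r0)
SC (6): 0/0/1; 0/0/2; 0/2/1; 0/2/2; 2/2/1; 2/2/2
SC∖claimed = {2/2/2}

missing: T0.r0=2 T0.r1=2 T1.r0=2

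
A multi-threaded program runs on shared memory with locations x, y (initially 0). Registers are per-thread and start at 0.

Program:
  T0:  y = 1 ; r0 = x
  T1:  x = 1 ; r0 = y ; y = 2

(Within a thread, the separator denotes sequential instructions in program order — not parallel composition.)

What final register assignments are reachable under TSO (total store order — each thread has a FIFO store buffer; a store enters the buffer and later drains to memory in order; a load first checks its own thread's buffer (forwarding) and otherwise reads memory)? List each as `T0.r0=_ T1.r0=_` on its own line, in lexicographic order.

T0.r0=0 T1.r0=0
T0.r0=0 T1.r0=1
T0.r0=1 T1.r0=0
T0.r0=1 T1.r0=1

outcome vector order: (T0.r0,T1.r0)
|TSO outcomes| = 4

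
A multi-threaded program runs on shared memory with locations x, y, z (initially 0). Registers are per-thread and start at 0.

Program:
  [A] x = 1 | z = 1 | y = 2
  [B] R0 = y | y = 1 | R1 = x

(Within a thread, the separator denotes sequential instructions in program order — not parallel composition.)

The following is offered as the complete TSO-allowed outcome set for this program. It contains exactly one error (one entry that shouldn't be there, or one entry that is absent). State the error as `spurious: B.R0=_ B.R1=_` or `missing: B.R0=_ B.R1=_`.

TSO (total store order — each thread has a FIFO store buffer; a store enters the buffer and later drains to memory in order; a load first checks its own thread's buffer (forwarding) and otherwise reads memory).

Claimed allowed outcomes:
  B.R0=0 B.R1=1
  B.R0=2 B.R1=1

outcome vector order: (B.R0,B.R1)
TSO (3): <0 0>, <0 1>, <2 1>
TSO∖claimed = {<0 0>}

missing: B.R0=0 B.R1=0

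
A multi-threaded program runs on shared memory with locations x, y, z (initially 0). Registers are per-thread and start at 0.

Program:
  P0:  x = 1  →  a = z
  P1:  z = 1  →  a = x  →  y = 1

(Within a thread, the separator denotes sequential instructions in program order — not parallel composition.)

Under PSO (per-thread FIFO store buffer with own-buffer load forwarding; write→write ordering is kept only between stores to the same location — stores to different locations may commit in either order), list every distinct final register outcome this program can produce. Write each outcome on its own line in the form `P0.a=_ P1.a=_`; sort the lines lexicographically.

P0.a=0 P1.a=0
P0.a=0 P1.a=1
P0.a=1 P1.a=0
P0.a=1 P1.a=1

outcome vector order: (P0.a,P1.a)
|PSO outcomes| = 4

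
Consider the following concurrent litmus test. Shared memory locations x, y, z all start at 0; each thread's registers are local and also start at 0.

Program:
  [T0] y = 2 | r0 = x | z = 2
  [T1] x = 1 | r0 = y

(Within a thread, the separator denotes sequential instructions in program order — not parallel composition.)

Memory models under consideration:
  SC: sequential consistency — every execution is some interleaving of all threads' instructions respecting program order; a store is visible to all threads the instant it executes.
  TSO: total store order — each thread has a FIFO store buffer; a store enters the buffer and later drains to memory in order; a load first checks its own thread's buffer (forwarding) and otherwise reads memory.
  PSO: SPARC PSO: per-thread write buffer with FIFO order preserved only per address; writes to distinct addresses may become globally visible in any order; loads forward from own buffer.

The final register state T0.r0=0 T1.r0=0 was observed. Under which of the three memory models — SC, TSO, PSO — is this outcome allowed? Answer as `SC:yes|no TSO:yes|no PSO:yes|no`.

SC:no TSO:yes PSO:yes

outcome vector order: (T0.r0,T1.r0)
SC: 3 outcomes — {(0,2), (1,0), (1,2)}
TSO: 4 outcomes — {(0,0), (0,2), (1,0), (1,2)}
PSO: 4 outcomes — {(0,0), (0,2), (1,0), (1,2)}
target (0,0) ∈ {TSO,PSO}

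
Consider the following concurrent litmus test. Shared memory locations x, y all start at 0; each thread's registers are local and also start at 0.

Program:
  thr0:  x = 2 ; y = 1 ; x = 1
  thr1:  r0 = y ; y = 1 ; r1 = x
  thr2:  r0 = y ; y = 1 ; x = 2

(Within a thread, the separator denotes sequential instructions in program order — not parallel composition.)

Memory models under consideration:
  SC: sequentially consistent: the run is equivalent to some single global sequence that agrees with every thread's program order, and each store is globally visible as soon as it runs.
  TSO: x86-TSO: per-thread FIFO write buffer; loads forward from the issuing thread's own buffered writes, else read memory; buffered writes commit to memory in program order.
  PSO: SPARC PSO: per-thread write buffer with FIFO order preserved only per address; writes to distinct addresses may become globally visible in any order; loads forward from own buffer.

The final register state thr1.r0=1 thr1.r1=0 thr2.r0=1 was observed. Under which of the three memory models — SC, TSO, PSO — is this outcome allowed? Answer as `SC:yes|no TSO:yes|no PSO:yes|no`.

outcome vector order: (thr1.r0,thr1.r1,thr2.r0)
under SC → (0,0,0); (0,0,1); (0,1,0); (0,1,1); (0,2,0); (0,2,1); (1,0,0); (1,1,0); (1,1,1); (1,2,0); (1,2,1)
under TSO → (0,0,0); (0,0,1); (0,1,0); (0,1,1); (0,2,0); (0,2,1); (1,0,0); (1,1,0); (1,1,1); (1,2,0); (1,2,1)
under PSO → (0,0,0); (0,0,1); (0,1,0); (0,1,1); (0,2,0); (0,2,1); (1,0,0); (1,0,1); (1,1,0); (1,1,1); (1,2,0); (1,2,1)
target (1,0,1) ∈ {PSO}

SC:no TSO:no PSO:yes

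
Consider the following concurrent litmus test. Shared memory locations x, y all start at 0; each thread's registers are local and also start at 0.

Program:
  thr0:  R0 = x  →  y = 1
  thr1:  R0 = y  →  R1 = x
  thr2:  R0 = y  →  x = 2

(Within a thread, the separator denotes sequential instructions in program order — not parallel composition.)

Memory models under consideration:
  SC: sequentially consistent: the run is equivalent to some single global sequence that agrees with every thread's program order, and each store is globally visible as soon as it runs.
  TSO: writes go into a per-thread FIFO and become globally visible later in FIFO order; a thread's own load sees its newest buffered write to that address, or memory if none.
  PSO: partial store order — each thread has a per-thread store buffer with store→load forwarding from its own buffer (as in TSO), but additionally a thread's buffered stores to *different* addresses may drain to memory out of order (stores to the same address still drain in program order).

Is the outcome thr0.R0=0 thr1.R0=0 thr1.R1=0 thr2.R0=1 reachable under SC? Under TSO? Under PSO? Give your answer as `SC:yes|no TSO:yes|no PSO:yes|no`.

outcome vector order: (thr0.R0,thr1.R0,thr1.R1,thr2.R0)
under SC → <0 0 0 0>, <0 0 0 1>, <0 0 2 0>, <0 0 2 1>, <0 1 0 0>, <0 1 0 1>, <0 1 2 0>, <0 1 2 1>, <2 0 0 0>, <2 0 2 0>, <2 1 2 0>
under TSO → <0 0 0 0>, <0 0 0 1>, <0 0 2 0>, <0 0 2 1>, <0 1 0 0>, <0 1 0 1>, <0 1 2 0>, <0 1 2 1>, <2 0 0 0>, <2 0 2 0>, <2 1 2 0>
under PSO → <0 0 0 0>, <0 0 0 1>, <0 0 2 0>, <0 0 2 1>, <0 1 0 0>, <0 1 0 1>, <0 1 2 0>, <0 1 2 1>, <2 0 0 0>, <2 0 2 0>, <2 1 2 0>
target <0 0 0 1> ∈ {SC,TSO,PSO}

SC:yes TSO:yes PSO:yes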